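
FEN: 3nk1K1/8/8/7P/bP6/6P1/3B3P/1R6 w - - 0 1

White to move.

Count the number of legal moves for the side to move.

24

White to move; king on g8.
In check: no.
Legal moves: Kh8, Kh7, Kg7, Bh6, Bg5, Bf4, Be3, Bc3, Be1, Bc1, Rb3, Rb2, Rh1, Rg1, Rf1, Re1+, Rd1, Rc1, Ra1, h6, b5, g4, h3, h4.
Count: 24.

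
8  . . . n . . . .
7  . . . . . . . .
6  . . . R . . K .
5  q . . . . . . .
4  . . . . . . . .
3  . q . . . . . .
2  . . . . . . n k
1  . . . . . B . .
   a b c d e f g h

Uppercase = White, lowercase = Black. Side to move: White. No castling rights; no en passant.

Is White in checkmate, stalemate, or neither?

neither

White to move; white king on g6.
In check: no.
Legal moves for White include: Kh7, Kg7, Kh6, Kf6, Rxd8, Rd7, Rf6, Re6, Rc6, Rb6, Ra6, Rd5, Rd4, Rd3, Rd2, Rd1, Ba6, Bb5, ... (list truncated; more exist).
White has legal moves and is not in check → neither.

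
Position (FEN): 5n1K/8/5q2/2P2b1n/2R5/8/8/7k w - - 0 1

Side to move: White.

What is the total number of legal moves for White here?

1

White to move; king on h8.
In check: yes, from the black queen on f6.
Legal moves: Kg8.
Count: 1.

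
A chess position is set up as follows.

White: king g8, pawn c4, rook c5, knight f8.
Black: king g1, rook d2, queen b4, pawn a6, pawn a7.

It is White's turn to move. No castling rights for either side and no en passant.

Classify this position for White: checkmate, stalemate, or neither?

White to move; white king on g8.
In check: no.
Legal moves for White: Kh8, Kh7, Kg7, Kf7, Nh7, Nd7, Ng6, Ne6, Rc8, Rc7, Rc6, Rh5, Rg5+, Rf5, Re5, Rd5, Rb5, Ra5.
White has 18 legal moves and is not in check → neither.

neither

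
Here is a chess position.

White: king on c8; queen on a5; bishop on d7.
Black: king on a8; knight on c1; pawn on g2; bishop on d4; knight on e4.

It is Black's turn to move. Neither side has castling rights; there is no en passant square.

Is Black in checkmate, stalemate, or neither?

Black to move; black king on a8.
In check: yes, from the white queen on a5.
King squares — a7: attacked by Qa5; b7: attacked by Kc8; b8: attacked by Kc8.
Legal moves for Black: Ba7.
Black is in check but has 1 legal move → neither.

neither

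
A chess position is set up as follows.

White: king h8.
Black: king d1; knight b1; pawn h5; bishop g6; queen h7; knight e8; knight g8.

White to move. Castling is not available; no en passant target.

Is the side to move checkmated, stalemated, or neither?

checkmate

White to move; white king on h8.
In check: yes, from the black queen on h7.
King squares — g7: attacked by Qh7; h7: attacked by Bg6; g8: attacked by Qh7.
Legal moves for White: none.
In check with no legal moves → checkmate.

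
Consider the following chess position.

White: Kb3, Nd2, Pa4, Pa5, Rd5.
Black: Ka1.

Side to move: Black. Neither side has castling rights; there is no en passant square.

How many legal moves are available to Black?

Black to move; king on a1.
In check: no.
Legal moves: none.
Count: 0.

0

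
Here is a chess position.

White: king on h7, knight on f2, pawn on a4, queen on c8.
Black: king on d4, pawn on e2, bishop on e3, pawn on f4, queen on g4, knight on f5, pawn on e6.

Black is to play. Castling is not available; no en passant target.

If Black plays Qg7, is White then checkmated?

After Qg7: white king on h7; in check: yes, from the black queen on g7.
King squares — g6: attacked by Qg7; h6: attacked by Nf5; g7: attacked by Nf5; g8: attacked by Qg7; h8: attacked by Qg7.
White has no legal moves → checkmate.

yes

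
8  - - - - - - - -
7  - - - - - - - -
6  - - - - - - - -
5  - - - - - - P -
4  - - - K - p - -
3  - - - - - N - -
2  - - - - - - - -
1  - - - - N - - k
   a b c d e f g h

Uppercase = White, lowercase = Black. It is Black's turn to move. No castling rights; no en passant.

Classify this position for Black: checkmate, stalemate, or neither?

stalemate

Black to move; black king on h1.
In check: no.
King squares — g1: attacked by Nf3; g2: attacked by Ne1; h2: attacked by Nf3.
Legal moves for Black: none.
Not in check and no legal moves → stalemate.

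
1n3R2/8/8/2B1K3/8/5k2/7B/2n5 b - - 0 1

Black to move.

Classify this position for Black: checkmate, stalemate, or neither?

Black to move; black king on f3.
In check: yes, from the white rook on f8.
King squares — e2: available; f2: attacked by Bc5; g2: available; e3: attacked by Bc5; g3: attacked by Bh2; e4: attacked by Ke5; f4: attacked by Bh2; g4: available.
Legal moves for Black: Kg4, Kg2, Ke2.
Black is in check but has 3 legal moves → neither.

neither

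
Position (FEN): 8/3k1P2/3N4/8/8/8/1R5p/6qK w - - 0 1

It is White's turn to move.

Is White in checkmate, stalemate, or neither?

checkmate

White to move; white king on h1.
In check: yes, from the black queen on g1.
King squares — g1: attacked by Ph2; g2: attacked by Qg1; h2: attacked by Qg1.
Legal moves for White: none.
In check with no legal moves → checkmate.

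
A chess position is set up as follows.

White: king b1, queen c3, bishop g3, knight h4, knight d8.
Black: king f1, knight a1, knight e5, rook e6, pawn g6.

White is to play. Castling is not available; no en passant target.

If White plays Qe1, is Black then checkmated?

yes

After Qe1: black king on f1; in check: yes, from the white queen on e1.
King squares — e1: attacked by Bg3; g1: attacked by Qe1; e2: attacked by Qe1; f2: attacked by Qe1; g2: attacked by Nh4.
Black has no legal moves → checkmate.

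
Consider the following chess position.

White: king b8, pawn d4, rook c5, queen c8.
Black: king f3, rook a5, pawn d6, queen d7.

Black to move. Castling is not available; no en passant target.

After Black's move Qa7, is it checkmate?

yes

After Qa7: white king on b8; in check: yes, from the black queen on a7.
King squares — a7: attacked by Ra5; b7: attacked by Qa7; c7: attacked by Qa7; a8: attacked by Qa7; c8: own queen.
White has no legal moves → checkmate.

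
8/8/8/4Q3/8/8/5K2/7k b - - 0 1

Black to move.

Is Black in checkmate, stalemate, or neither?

stalemate

Black to move; black king on h1.
In check: no.
King squares — g1: attacked by Kf2; g2: attacked by Kf2; h2: attacked by Qe5.
Legal moves for Black: none.
Not in check and no legal moves → stalemate.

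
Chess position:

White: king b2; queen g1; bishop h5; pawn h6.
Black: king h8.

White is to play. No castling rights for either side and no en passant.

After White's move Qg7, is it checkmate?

yes

After Qg7: black king on h8; in check: yes, from the white queen on g7.
King squares — g7: attacked by Ph6; h7: attacked by Qg7; g8: attacked by Qg7.
Black has no legal moves → checkmate.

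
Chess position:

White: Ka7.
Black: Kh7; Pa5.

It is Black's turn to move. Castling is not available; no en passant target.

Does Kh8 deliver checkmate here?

After Kh8: white king on a7; in check: no.
White is not in check, so this cannot be checkmate.

no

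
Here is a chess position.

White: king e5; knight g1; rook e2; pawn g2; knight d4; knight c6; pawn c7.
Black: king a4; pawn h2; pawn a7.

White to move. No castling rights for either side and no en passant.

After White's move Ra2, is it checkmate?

yes

After Ra2: black king on a4; in check: yes, from the white rook on a2.
King squares — a3: attacked by Ra2; b3: attacked by Nd4; b4: attacked by Nc6; a5: attacked by Ra2; b5: attacked by Nd4.
Black has no legal moves → checkmate.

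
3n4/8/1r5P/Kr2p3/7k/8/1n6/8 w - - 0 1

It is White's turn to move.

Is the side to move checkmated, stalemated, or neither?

checkmate

White to move; white king on a5.
In check: yes, from the black rook on b5.
King squares — a4: attacked by Nb2; b4: attacked by Rb5; b5: attacked by Rb6; a6: attacked by Rb6; b6: attacked by Rb5.
Legal moves for White: none.
In check with no legal moves → checkmate.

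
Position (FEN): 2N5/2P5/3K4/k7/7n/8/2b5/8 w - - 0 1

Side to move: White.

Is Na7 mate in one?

no

After Na7: black king on a5; in check: no.
Black is not in check, so this cannot be checkmate.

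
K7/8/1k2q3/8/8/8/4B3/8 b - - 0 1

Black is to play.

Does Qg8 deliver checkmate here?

yes

After Qg8: white king on a8; in check: yes, from the black queen on g8.
King squares — a7: attacked by Kb6; b7: attacked by Kb6; b8: attacked by Qg8.
White has no legal moves → checkmate.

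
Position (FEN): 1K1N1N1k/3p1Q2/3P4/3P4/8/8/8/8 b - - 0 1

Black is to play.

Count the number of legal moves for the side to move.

Black to move; king on h8.
In check: no.
Legal moves: none.
Count: 0.

0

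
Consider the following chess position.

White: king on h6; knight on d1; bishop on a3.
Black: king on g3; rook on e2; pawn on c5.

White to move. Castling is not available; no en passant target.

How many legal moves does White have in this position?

13

White to move; king on h6.
In check: no.
Legal moves: Kh7, Kg7, Kg6, Kh5, Kg5, Bxc5, Bb4, Bb2, Bc1, Ne3, Nc3, Nf2, Nb2.
Count: 13.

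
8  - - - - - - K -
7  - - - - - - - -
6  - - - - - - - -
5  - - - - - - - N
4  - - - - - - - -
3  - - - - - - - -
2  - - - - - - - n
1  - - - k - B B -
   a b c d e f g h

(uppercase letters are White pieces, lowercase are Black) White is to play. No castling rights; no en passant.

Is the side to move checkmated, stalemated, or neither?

neither

White to move; white king on g8.
In check: no.
Legal moves for White include: Kh8, Kf8, Kh7, Kg7, Kf7, Ng7, Nf6, Nf4, Ng3, Ba7, Bb6, Bc5, Bd4, Be3, Bxh2, Bf2, Ba6, Bb5, ... (list truncated; more exist).
White has legal moves and is not in check → neither.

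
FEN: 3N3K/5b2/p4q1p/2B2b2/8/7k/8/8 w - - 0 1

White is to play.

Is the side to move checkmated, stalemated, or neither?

White to move; white king on h8.
In check: yes, from the black queen on f6.
King squares — g7: attacked by Qf6; h7: attacked by Bf5; g8: attacked by Bf7.
Legal moves for White: none.
In check with no legal moves → checkmate.

checkmate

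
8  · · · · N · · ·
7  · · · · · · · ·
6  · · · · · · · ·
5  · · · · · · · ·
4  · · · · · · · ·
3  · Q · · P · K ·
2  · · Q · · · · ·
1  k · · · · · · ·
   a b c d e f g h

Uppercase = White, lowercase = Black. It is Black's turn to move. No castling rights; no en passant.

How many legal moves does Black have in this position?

Black to move; king on a1.
In check: no.
Legal moves: none.
Count: 0.

0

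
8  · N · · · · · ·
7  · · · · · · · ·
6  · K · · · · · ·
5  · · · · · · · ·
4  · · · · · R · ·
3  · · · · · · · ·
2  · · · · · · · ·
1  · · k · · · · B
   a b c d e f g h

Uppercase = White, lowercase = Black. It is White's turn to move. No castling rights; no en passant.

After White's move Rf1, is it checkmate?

no

After Rf1: black king on c1; in check: yes, from the white rook on f1.
Black has 3 legal replies: Kd2, Kc2, Kb2.
In check but a legal move exists → not checkmate.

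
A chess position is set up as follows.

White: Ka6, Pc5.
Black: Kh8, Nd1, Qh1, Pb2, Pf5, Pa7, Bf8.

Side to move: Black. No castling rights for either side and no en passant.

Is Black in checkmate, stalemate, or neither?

Black to move; black king on h8.
In check: no.
Legal moves for Black include: Kg8, Kh7, Kg7, Bg7, Be7, Bh6, Bd6, Bxc5, Qa8, Qh7, Qb7+, Qh6+, Qc6+, Qh5, Qd5, Qh4, Qe4, Qh3, ... (list truncated; more exist).
Black has legal moves and is not in check → neither.

neither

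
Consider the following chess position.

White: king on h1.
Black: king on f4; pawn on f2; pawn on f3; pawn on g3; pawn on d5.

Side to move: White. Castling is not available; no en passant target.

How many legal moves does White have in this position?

White to move; king on h1.
In check: no.
Legal moves: none.
Count: 0.

0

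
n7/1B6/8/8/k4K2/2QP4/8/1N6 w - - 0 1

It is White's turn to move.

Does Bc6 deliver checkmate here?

yes

After Bc6: black king on a4; in check: yes, from the white bishop on c6.
King squares — a3: attacked by Nb1; b3: attacked by Qc3; b4: attacked by Qc3; a5: attacked by Qc3; b5: attacked by Bc6.
Black has no legal moves → checkmate.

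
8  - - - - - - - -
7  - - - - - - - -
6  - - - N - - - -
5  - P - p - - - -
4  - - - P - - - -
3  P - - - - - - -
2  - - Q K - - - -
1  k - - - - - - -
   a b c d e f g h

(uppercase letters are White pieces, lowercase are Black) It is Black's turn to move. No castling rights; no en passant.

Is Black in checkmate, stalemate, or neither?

stalemate

Black to move; black king on a1.
In check: no.
King squares — b1: attacked by Qc2; a2: attacked by Qc2; b2: attacked by Qc2.
Legal moves for Black: none.
Not in check and no legal moves → stalemate.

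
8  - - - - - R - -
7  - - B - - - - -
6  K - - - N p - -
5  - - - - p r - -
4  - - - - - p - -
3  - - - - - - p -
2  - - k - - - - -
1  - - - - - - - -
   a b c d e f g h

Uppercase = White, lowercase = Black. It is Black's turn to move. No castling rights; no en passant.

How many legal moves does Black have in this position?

13

Black to move; king on c2.
In check: no.
Legal moves: Rh5, Rg5, Kd3, Kc3, Kb3, Kd2, Kb2, Kd1, Kc1, Kb1, e4, f3, g2.
Count: 13.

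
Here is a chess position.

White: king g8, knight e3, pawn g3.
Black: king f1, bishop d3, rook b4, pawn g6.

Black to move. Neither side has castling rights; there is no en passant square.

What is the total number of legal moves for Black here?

Black to move; king on f1.
In check: yes, from the white knight on e3.
Legal moves: Kf2, Ke2, Kg1, Ke1.
Count: 4.

4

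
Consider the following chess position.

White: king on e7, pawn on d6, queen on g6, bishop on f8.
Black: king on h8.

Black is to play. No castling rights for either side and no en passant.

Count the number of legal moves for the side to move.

Black to move; king on h8.
In check: no.
Legal moves: none.
Count: 0.

0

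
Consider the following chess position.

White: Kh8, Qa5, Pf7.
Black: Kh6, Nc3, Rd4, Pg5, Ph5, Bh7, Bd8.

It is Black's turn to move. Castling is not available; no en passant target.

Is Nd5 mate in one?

After Nd5: white king on h8; in check: no.
White is not in check, so this cannot be checkmate.

no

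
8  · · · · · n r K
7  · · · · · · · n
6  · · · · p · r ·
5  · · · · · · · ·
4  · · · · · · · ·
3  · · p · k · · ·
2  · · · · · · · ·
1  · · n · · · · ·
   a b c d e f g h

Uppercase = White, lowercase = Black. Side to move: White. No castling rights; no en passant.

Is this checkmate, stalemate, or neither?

checkmate

White to move; white king on h8.
In check: yes, from the black rook on g8.
King squares — g7: attacked by Rg6; h7: attacked by Nf8; g8: attacked by Rg6.
Legal moves for White: none.
In check with no legal moves → checkmate.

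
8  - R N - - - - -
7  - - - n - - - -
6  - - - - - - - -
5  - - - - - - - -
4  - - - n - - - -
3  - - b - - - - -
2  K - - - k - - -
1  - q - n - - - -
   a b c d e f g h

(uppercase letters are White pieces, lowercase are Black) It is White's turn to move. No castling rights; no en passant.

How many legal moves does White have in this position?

3

White to move; king on a2.
In check: yes, from the black queen on b1.
Legal moves: Ka3, Kxb1, Rxb1.
Count: 3.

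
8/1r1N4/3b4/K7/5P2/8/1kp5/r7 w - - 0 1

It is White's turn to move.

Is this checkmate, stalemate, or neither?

checkmate

White to move; white king on a5.
In check: yes, from the black rook on a1.
King squares — a4: attacked by Ra1; b4: attacked by Bd6; b5: attacked by Rb7; a6: attacked by Ra1; b6: attacked by Rb7.
Legal moves for White: none.
In check with no legal moves → checkmate.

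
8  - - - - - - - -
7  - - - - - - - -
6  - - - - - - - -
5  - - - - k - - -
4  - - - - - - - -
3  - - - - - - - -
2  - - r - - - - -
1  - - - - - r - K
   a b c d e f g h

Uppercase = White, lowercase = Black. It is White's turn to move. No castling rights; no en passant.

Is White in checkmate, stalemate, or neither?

White to move; white king on h1.
In check: yes, from the black rook on f1.
King squares — g1: attacked by Rf1; g2: attacked by Rc2; h2: attacked by Rc2.
Legal moves for White: none.
In check with no legal moves → checkmate.

checkmate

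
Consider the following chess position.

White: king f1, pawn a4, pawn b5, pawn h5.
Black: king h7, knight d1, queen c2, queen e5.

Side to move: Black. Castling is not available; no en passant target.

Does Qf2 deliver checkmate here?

yes

After Qf2: white king on f1; in check: yes, from the black queen on f2.
King squares — e1: attacked by Qf2; g1: attacked by Qf2; e2: attacked by Qf2; f2: attacked by Nd1; g2: attacked by Qf2.
White has no legal moves → checkmate.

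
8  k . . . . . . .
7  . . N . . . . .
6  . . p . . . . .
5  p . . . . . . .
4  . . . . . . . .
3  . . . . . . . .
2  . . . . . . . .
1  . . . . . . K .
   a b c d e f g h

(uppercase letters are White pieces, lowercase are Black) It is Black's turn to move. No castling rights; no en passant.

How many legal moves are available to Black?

3

Black to move; king on a8.
In check: yes, from the white knight on c7.
Legal moves: Kb8, Kb7, Ka7.
Count: 3.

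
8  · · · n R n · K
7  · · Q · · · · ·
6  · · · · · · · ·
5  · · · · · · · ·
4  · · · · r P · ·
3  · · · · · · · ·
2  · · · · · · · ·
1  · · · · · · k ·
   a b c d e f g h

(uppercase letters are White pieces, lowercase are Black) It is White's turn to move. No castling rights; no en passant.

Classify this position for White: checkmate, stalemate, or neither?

neither

White to move; white king on h8.
In check: no.
Legal moves for White include: Kg8, Kg7, Rxf8, Rxd8, Re7, Re6, Re5, Rxe4, Qxd8, Qc8, Qb8, Qh7, Qg7+, Qf7, Qe7, Qd7, Qb7, Qa7+, ... (list truncated; more exist).
White has legal moves and is not in check → neither.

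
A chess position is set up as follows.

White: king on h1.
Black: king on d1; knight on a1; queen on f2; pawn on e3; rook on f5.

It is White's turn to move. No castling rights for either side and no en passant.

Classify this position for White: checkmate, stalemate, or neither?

stalemate

White to move; white king on h1.
In check: no.
King squares — g1: attacked by Qf2; g2: attacked by Qf2; h2: attacked by Qf2.
Legal moves for White: none.
Not in check and no legal moves → stalemate.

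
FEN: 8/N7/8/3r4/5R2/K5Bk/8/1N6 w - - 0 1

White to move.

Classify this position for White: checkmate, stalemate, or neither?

neither

White to move; white king on a3.
In check: no.
Legal moves for White include: Nc8, Nc6, Nb5, Rf8, Rf7, Rf6, Rf5, Rh4+, Rg4, Re4, Rd4, Rc4, Rb4, Ra4, Rf3, Rf2, Rf1, Bh4, ... (list truncated; more exist).
White has legal moves and is not in check → neither.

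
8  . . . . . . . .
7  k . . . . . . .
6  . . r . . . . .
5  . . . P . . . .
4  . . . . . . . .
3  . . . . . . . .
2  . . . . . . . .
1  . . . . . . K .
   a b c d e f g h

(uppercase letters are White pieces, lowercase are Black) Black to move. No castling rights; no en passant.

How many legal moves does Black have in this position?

19

Black to move; king on a7.
In check: no.
Legal moves: Kb8, Ka8, Kb7, Kb6, Ka6, Rc8, Rc7, Rh6, Rg6+, Rf6, Re6, Rd6, Rb6, Ra6, Rc5, Rc4, Rc3, Rc2, Rc1+.
Count: 19.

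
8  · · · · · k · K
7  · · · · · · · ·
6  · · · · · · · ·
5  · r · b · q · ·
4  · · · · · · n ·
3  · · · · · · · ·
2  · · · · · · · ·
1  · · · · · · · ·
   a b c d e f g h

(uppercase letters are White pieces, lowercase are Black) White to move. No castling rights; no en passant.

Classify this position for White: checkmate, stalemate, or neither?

stalemate

White to move; white king on h8.
In check: no.
King squares — g7: attacked by Kf8; h7: attacked by Qf5; g8: attacked by Bd5.
Legal moves for White: none.
Not in check and no legal moves → stalemate.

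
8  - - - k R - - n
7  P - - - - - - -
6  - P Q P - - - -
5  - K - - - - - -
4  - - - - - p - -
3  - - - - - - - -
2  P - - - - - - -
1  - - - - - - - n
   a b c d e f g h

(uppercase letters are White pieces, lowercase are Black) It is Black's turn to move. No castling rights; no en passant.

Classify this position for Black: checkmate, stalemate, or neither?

checkmate

Black to move; black king on d8.
In check: yes, from the white rook on e8.
King squares — c7: attacked by Pb6; d7: attacked by Qc6; e7: attacked by Pd6; c8: attacked by Qc6; e8: attacked by Qc6.
Legal moves for Black: none.
In check with no legal moves → checkmate.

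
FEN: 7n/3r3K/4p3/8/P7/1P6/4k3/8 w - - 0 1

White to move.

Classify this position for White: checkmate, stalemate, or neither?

White to move; white king on h7.
In check: yes, from the black rook on d7.
Legal moves for White: Kxh8, Kg8, Kh6.
White is in check but has 3 legal moves → neither.

neither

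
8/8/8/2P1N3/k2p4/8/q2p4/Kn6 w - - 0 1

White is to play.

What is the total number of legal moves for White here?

1

White to move; king on a1.
In check: yes, from the black queen on a2.
Legal moves: Kxa2.
Count: 1.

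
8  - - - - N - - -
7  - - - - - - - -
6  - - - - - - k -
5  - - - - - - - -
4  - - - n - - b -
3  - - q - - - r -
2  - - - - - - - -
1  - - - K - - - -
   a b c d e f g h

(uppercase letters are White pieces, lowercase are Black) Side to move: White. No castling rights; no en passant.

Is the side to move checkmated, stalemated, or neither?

checkmate

White to move; white king on d1.
In check: yes, from the black bishop on g4.
King squares — c1: attacked by Qc3; e1: attacked by Qc3; c2: attacked by Qc3; d2: attacked by Qc3; e2: attacked by Nd4.
Legal moves for White: none.
In check with no legal moves → checkmate.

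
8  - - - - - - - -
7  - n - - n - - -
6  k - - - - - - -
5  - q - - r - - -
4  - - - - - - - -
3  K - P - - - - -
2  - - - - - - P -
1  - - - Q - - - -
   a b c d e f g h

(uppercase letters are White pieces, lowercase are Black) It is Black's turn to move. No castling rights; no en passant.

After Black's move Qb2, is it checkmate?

After Qb2: white king on a3; in check: yes, from the black queen on b2.
White has 2 legal replies: Ka4, Kxb2.
In check but a legal move exists → not checkmate.

no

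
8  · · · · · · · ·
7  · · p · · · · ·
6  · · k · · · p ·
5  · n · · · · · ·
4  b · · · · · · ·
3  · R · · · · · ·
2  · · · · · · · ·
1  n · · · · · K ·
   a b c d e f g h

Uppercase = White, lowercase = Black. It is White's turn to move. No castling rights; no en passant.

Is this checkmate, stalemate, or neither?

White to move; white king on g1.
In check: no.
Legal moves for White: Rxb5, Rb4, Rh3, Rg3, Rf3, Re3, Rd3, Rc3+, Ra3, Rb2, Rb1, Kh2, Kg2, Kf2, Kh1, Kf1.
White has 16 legal moves and is not in check → neither.

neither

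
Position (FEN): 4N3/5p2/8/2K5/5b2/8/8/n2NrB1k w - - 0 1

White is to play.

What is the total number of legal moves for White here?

22

White to move; king on c5.
In check: no.
Legal moves: Ng7, Nc7, Nf6, Nd6, Kc6, Kb6, Kd5, Kb5, Kd4, Kc4, Kb4, Ba6, Bb5, Bc4, Bh3, Bd3, Bg2+, Be2, Ne3, Nc3, Nf2+, Nb2.
Count: 22.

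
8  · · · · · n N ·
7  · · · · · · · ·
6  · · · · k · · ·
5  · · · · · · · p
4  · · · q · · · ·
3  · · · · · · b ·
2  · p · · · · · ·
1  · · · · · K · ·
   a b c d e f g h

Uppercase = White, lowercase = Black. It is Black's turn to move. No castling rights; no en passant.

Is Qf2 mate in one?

yes

After Qf2: white king on f1; in check: yes, from the black queen on f2.
King squares — e1: attacked by Qf2; g1: attacked by Qf2; e2: attacked by Qf2; f2: attacked by Bg3; g2: attacked by Qf2.
White has no legal moves → checkmate.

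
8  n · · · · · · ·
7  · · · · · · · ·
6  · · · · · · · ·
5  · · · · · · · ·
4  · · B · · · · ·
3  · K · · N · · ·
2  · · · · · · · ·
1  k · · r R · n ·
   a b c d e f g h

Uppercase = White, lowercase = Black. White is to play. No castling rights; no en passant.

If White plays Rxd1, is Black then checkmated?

yes

After Rxd1: black king on a1; in check: yes, from the white rook on d1.
King squares — b1: attacked by Rd1; a2: attacked by Kb3; b2: attacked by Kb3.
Black has no legal moves → checkmate.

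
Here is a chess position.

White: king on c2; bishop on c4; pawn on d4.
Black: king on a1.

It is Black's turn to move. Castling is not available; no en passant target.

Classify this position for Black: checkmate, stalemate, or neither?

Black to move; black king on a1.
In check: no.
King squares — b1: attacked by Kc2; a2: attacked by Bc4; b2: attacked by Kc2.
Legal moves for Black: none.
Not in check and no legal moves → stalemate.

stalemate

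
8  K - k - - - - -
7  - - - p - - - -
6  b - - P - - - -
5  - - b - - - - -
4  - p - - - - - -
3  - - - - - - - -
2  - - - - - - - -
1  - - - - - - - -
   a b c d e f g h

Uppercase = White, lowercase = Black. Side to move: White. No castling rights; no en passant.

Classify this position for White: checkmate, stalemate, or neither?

stalemate

White to move; white king on a8.
In check: no.
King squares — a7: attacked by Bc5; b7: attacked by Ba6; b8: attacked by Kc8.
Legal moves for White: none.
Not in check and no legal moves → stalemate.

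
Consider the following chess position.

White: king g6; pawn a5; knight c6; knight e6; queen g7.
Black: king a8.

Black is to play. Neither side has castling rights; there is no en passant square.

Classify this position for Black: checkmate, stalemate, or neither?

Black to move; black king on a8.
In check: no.
King squares — a7: attacked by Nc6; b7: attacked by Qg7; b8: attacked by Nc6.
Legal moves for Black: none.
Not in check and no legal moves → stalemate.

stalemate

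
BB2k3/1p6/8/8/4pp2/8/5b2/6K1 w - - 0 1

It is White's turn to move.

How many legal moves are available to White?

White to move; king on g1.
In check: yes, from the black bishop on f2.
Legal moves: Kh2, Kg2, Kxf2, Kh1, Kf1.
Count: 5.

5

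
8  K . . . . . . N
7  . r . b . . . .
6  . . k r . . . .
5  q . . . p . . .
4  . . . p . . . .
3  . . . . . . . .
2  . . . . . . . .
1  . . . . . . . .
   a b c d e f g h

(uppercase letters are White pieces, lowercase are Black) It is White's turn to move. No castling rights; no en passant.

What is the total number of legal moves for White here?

0

White to move; king on a8.
In check: yes, from the black queen on a5.
Legal moves: none.
Count: 0.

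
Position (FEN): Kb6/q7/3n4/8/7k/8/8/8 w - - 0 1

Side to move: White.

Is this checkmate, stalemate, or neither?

White to move; white king on a8.
In check: yes, from the black queen on a7.
King squares — a7: attacked by Bb8; b7: attacked by Nd6; b8: attacked by Qa7.
Legal moves for White: none.
In check with no legal moves → checkmate.

checkmate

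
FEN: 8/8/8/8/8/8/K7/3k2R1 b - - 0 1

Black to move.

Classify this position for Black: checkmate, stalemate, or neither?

Black to move; black king on d1.
In check: yes, from the white rook on g1.
Legal moves for Black: Ke2, Kd2, Kc2.
Black is in check but has 3 legal moves → neither.

neither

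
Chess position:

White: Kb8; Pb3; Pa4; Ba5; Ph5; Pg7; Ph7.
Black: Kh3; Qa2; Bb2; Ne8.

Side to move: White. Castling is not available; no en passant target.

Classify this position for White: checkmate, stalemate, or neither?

neither

White to move; white king on b8.
In check: no.
Legal moves for White include: Kc8, Ka8, Kb7, Ka7, Bd8, Bc7, Bb6, Bb4, Bc3, Bd2, Be1, h8=Q, h8=R, h8=B, h8=N, g8=Q, g8=R, g8=B, ... (list truncated; more exist).
White has legal moves and is not in check → neither.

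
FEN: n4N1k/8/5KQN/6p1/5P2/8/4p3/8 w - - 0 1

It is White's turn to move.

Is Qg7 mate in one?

After Qg7: black king on h8; in check: yes, from the white queen on g7.
King squares — g7: attacked by Kf6; h7: attacked by Qg7; g8: attacked by Nh6.
Black has no legal moves → checkmate.

yes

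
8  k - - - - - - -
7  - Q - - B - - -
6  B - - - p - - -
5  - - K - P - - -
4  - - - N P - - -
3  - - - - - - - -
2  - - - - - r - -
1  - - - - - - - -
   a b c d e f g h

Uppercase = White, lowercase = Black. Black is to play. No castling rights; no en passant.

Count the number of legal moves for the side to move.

Black to move; king on a8.
In check: yes, from the white queen on b7.
Legal moves: none.
Count: 0.

0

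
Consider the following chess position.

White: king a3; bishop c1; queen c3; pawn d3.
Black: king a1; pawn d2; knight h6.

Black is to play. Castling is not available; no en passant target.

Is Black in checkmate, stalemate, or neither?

Black to move; black king on a1.
In check: yes, from the white queen on c3.
Legal moves for Black: Kb1.
Black is in check but has 1 legal move → neither.

neither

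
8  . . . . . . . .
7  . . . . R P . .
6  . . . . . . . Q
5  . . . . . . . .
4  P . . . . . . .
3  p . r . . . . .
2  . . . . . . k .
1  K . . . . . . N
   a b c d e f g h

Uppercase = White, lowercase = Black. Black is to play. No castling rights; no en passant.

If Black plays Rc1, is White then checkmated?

no

After Rc1: white king on a1; in check: yes, from the black rook on c1.
White has 2 legal replies: Ka2, Qxc1.
In check but a legal move exists → not checkmate.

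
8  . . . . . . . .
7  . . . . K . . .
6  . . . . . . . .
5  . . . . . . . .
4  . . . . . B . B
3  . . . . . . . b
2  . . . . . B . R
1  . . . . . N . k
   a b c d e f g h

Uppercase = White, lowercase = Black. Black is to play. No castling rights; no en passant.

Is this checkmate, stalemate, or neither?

checkmate

Black to move; black king on h1.
In check: yes, from the white rook on h2.
King squares — g1: attacked by Bf2; g2: attacked by Rh2; h2: attacked by Nf1.
Legal moves for Black: none.
In check with no legal moves → checkmate.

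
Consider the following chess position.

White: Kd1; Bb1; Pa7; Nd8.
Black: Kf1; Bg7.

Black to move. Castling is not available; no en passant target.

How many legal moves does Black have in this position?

12

Black to move; king on f1.
In check: no.
Legal moves: Bh8, Bf8, Bh6, Bf6, Be5, Bd4, Bc3, Bb2, Ba1, Kg2, Kf2, Kg1.
Count: 12.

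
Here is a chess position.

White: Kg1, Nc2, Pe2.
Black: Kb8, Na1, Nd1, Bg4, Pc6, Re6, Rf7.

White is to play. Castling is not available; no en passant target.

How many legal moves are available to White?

11

White to move; king on g1.
In check: no.
Legal moves: Nd4, Nb4, Ne3, Na3, Ne1, Nxa1, Kh2, Kg2, Kh1, e3, e4.
Count: 11.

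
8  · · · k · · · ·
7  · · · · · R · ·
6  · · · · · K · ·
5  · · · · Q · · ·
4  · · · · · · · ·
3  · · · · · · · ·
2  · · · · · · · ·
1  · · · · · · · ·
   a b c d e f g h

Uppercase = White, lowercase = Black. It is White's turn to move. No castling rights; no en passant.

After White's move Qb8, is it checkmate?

After Qb8: black king on d8; in check: yes, from the white queen on b8.
King squares — c7: attacked by Rf7; d7: attacked by Rf7; e7: attacked by Kf6; c8: attacked by Qb8; e8: attacked by Qb8.
Black has no legal moves → checkmate.

yes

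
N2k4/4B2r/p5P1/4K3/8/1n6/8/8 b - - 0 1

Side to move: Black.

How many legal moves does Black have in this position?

5

Black to move; king on d8.
In check: yes, from the white bishop on e7.
Legal moves: Ke8, Kc8, Kxe7, Kd7, Rxe7+.
Count: 5.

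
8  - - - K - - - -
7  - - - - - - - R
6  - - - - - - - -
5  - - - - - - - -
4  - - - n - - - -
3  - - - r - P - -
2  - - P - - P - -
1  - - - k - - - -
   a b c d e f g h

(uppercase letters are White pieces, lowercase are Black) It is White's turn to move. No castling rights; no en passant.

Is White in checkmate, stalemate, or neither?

neither

White to move; white king on d8.
In check: no.
Legal moves for White include: Ke8, Kc8, Ke7, Kd7, Kc7, Rh8, Rg7, Rf7, Re7, Rd7, Rc7, Rb7, Ra7, Rh6, Rh5, Rh4, Rh3, Rh2, ... (list truncated; more exist).
White has legal moves and is not in check → neither.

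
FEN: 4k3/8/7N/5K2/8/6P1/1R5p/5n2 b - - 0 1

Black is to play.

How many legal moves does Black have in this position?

Black to move; king on e8.
In check: no.
Legal moves: Kf8, Kd8, Ke7, Kd7, Nxg3+, Ne3+, Nd2, h1=Q, h1=R, h1=B, h1=N.
Count: 11.

11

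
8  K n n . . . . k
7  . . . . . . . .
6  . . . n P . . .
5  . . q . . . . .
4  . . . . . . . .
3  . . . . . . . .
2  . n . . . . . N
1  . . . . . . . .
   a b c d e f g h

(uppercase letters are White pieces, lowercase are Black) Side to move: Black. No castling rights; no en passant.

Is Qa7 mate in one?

yes

After Qa7: white king on a8; in check: yes, from the black queen on a7.
King squares — a7: attacked by Nc8; b7: attacked by Nd6; b8: attacked by Qa7.
White has no legal moves → checkmate.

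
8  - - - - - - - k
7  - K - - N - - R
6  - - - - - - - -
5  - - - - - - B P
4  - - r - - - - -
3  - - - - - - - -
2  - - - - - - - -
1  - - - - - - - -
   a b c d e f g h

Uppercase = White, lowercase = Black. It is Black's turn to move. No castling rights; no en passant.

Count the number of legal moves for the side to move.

1

Black to move; king on h8.
In check: yes, from the white rook on h7.
Legal moves: Kxh7.
Count: 1.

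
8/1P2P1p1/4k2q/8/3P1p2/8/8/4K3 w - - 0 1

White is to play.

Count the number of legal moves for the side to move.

White to move; king on e1.
In check: no.
Legal moves: Kf2, Ke2, Kd2, Kf1, Kd1, e8=Q+, e8=R+, e8=B, e8=N, b8=Q, b8=R, b8=B, b8=N, d5+.
Count: 14.

14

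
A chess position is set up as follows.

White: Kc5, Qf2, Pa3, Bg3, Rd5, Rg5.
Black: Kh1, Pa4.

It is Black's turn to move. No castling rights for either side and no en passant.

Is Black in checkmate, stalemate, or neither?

stalemate

Black to move; black king on h1.
In check: no.
King squares — g1: attacked by Qf2; g2: attacked by Qf2; h2: attacked by Qf2.
Legal moves for Black: none.
Not in check and no legal moves → stalemate.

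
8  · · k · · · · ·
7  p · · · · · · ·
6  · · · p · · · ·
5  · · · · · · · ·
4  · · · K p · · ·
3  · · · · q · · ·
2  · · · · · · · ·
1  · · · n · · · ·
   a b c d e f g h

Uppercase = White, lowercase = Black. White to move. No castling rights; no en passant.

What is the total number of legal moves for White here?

White to move; king on d4.
In check: yes, from the black queen on e3.
Legal moves: Kd5, Kc4.
Count: 2.

2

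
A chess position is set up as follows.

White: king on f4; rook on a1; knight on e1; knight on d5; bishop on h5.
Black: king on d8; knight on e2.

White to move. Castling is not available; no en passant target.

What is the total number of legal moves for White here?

8

White to move; king on f4.
In check: yes, from the black knight on e2.
Legal moves: Kg5, Kf5, Ke5, Kg4, Ke4, Kf3, Ke3, Bxe2.
Count: 8.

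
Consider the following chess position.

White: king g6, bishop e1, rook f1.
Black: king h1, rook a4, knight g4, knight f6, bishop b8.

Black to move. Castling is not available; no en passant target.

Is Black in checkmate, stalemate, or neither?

Black to move; black king on h1.
In check: yes, from the white rook on f1.
King squares — g1: attacked by Rf1; g2: available; h2: available.
Legal moves for Black: Kh2, Kg2.
Black is in check but has 2 legal moves → neither.

neither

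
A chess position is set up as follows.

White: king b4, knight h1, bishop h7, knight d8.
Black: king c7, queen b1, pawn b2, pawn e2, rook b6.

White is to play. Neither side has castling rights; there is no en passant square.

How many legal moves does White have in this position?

6

White to move; king on b4.
In check: yes, from the black rook on b6.
Legal moves: Kc5, Ka5, Kc4, Ka4, Kc3, Ka3.
Count: 6.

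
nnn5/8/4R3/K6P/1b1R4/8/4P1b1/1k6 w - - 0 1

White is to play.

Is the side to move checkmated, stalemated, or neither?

White to move; white king on a5.
In check: yes, from the black bishop on b4.
King squares — a4: available; b4: available; b5: available; a6: attacked by Nb8; b6: attacked by Na8.
Legal moves for White: Kb5, Kxb4, Ka4, Rxb4+.
White is in check but has 4 legal moves → neither.

neither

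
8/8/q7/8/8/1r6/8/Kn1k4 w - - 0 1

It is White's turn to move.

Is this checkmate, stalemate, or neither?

White to move; white king on a1.
In check: yes, from the black queen on a6.
King squares — b1: attacked by Rb3; a2: attacked by Qa6; b2: attacked by Rb3.
Legal moves for White: none.
In check with no legal moves → checkmate.

checkmate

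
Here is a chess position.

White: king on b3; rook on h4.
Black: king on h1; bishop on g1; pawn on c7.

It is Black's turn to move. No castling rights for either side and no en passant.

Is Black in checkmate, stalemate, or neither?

Black to move; black king on h1.
In check: yes, from the white rook on h4.
King squares — g1: own bishop; g2: available; h2: attacked by Rh4.
Legal moves for Black: Kg2, Bh2.
Black is in check but has 2 legal moves → neither.

neither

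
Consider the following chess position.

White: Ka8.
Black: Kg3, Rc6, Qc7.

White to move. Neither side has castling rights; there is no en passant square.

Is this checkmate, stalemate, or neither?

White to move; white king on a8.
In check: no.
King squares — a7: attacked by Qc7; b7: attacked by Qc7; b8: attacked by Qc7.
Legal moves for White: none.
Not in check and no legal moves → stalemate.

stalemate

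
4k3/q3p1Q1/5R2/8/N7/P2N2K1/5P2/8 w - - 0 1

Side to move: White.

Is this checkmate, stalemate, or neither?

neither

White to move; white king on g3.
In check: no.
Legal moves for White include: Qh8+, Qg8+, Qf8+, Qh7, Qf7+, Qxe7+, Qh6, Qg6+, Qg5, Qg4, Rf8+, Rf7, Rh6, Rg6, Re6, Rd6, Rc6, Rb6, ... (list truncated; more exist).
White has legal moves and is not in check → neither.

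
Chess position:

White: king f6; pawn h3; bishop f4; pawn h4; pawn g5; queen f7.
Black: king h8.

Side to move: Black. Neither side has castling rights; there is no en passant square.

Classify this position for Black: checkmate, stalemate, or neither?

stalemate

Black to move; black king on h8.
In check: no.
King squares — g7: attacked by Kf6; h7: attacked by Qf7; g8: attacked by Qf7.
Legal moves for Black: none.
Not in check and no legal moves → stalemate.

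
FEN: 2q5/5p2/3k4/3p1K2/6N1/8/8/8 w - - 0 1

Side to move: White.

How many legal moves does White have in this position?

3

White to move; king on f5.
In check: yes, from the black queen on c8.
Legal moves: Kf6, Kg5, Kf4.
Count: 3.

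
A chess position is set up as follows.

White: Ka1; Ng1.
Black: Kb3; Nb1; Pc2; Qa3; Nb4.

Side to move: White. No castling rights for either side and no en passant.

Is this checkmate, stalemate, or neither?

checkmate

White to move; white king on a1.
In check: yes, from the black queen on a3.
King squares — b1: attacked by Pc2; a2: attacked by Qa3; b2: attacked by Qa3.
Legal moves for White: none.
In check with no legal moves → checkmate.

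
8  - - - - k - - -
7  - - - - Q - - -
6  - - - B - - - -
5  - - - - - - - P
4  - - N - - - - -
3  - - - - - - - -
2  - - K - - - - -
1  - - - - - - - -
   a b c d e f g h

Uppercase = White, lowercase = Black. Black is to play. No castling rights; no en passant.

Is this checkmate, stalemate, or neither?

Black to move; black king on e8.
In check: yes, from the white queen on e7.
King squares — d7: attacked by Qe7; e7: attacked by Bd6; f7: attacked by Qe7; d8: attacked by Qe7; f8: attacked by Qe7.
Legal moves for Black: none.
In check with no legal moves → checkmate.

checkmate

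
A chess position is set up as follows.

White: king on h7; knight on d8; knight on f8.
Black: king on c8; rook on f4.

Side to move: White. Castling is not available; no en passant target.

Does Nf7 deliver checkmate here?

no

After Nf7: black king on c8; in check: no.
Black is not in check, so this cannot be checkmate.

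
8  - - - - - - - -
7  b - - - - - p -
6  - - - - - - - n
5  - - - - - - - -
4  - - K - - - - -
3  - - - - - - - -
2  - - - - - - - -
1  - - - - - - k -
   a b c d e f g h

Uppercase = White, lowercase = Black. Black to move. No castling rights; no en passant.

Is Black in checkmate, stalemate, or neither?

Black to move; black king on g1.
In check: no.
Legal moves for Black: Bb8, Bb6, Bc5, Bd4, Be3, Bf2, Ng8, Nf7, Nf5, Ng4, Kh2, Kg2, Kf2, Kh1, Kf1, g6, g5.
Black has 17 legal moves and is not in check → neither.

neither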